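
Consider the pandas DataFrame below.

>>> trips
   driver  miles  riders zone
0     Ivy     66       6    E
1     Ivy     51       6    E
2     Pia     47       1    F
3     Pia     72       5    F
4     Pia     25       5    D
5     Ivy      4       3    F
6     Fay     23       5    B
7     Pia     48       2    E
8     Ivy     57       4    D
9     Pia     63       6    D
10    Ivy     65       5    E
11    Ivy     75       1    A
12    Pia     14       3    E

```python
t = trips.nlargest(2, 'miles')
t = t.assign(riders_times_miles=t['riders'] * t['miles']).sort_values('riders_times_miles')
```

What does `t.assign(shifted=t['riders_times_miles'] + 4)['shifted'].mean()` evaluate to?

take 2 rows with largest miles:
   driver  miles  riders zone
11    Ivy     75       1    A
3     Pia     72       5    F
add column riders_times_miles = t['riders'] * t['miles']:
   driver  miles  riders zone  riders_times_miles
11    Ivy     75       1    A                  75
3     Pia     72       5    F                 360
sort by riders_times_miles:
   driver  miles  riders zone  riders_times_miles
11    Ivy     75       1    A                  75
3     Pia     72       5    F                 360
add column shifted = t['riders_times_miles'] + 4:
   driver  miles  riders zone  riders_times_miles  shifted
11    Ivy     75       1    A                  75       79
3     Pia     72       5    F                 360      364
Finally, mean of column 'shifted' = 221.5.

221.5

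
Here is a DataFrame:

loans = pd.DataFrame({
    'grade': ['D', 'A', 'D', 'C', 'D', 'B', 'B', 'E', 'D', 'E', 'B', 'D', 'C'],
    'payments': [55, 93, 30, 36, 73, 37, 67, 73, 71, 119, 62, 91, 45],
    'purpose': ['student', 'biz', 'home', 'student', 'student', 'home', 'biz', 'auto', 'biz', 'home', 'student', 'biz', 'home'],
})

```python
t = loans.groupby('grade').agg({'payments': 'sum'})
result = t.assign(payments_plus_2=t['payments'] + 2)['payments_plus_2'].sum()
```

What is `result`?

862

group by grade, sum of payments:
       payments
grade          
A            93
B           166
C            81
D           320
E           192
add column payments_plus_2 = t['payments'] + 2:
       payments  payments_plus_2
grade                           
A            93               95
B           166              168
C            81               83
D           320              322
E           192              194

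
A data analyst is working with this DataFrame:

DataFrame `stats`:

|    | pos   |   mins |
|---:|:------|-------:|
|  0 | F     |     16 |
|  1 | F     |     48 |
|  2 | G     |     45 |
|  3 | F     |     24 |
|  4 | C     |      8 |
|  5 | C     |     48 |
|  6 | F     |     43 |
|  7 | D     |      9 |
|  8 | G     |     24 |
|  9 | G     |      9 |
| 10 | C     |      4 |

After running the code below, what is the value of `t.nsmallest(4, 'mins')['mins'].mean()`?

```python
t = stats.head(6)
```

23.25

take first 6 rows:
  pos  mins
0   F    16
1   F    48
2   G    45
3   F    24
4   C     8
5   C    48
take 4 rows with smallest mins:
  pos  mins
4   C     8
0   F    16
3   F    24
2   G    45
Then the mean of column 'mins': 23.25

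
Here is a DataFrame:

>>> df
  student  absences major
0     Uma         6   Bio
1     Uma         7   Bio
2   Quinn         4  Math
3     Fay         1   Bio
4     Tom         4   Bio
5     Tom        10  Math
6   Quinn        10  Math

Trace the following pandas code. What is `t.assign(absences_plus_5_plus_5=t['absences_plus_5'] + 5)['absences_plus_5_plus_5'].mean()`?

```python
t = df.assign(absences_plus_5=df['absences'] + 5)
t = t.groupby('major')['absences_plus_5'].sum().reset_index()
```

43.5

add column absences_plus_5 = df['absences'] + 5:
  student  absences major  absences_plus_5
0     Uma         6   Bio               11
1     Uma         7   Bio               12
2   Quinn         4  Math                9
3     Fay         1   Bio                6
4     Tom         4   Bio                9
5     Tom        10  Math               15
6   Quinn        10  Math               15
group by major, sum of absences_plus_5:
major
Bio     38
Math    39
Name: absences_plus_5, dtype: int64
reset_index():
  major  absences_plus_5
0   Bio               38
1  Math               39
add column absences_plus_5_plus_5 = t['absences_plus_5'] + 5:
  major  absences_plus_5  absences_plus_5_plus_5
0   Bio               38                      43
1  Math               39                      44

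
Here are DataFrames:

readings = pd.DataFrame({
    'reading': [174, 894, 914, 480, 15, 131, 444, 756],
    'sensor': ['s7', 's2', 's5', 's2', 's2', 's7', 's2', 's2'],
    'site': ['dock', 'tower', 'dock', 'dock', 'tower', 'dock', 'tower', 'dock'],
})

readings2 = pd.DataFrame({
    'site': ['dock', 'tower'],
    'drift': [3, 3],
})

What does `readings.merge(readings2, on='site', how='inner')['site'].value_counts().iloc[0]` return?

5

merge on 'site' (how='inner') → 8 rows:
   reading sensor   site  drift
0      174     s7   dock      3
1      894     s2  tower      3
2      914     s5   dock      3
3      480     s2   dock      3
4       15     s2  tower      3
5      131     s7   dock      3
6      444     s2  tower      3
7      756     s2   dock      3
value_counts of site:
site
dock     5
tower    3
Name: count, dtype: int64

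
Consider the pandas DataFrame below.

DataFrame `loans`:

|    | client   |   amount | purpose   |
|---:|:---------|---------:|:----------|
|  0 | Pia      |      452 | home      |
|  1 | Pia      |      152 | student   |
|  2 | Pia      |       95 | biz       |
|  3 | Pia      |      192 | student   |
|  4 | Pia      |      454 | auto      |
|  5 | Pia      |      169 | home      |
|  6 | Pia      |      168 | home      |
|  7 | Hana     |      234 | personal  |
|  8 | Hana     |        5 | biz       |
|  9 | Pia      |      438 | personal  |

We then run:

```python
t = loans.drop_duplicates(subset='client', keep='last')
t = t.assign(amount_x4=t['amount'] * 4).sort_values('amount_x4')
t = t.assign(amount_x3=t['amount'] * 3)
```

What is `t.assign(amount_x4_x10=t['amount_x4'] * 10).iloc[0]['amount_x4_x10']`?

drop duplicate client (keep=last):
  client  amount   purpose
8   Hana       5       biz
9    Pia     438  personal
add column amount_x4 = t['amount'] * 4:
  client  amount   purpose  amount_x4
8   Hana       5       biz         20
9    Pia     438  personal       1752
sort by amount_x4:
  client  amount   purpose  amount_x4
8   Hana       5       biz         20
9    Pia     438  personal       1752
add column amount_x3 = t['amount'] * 3:
  client  amount   purpose  amount_x4  amount_x3
8   Hana       5       biz         20         15
9    Pia     438  personal       1752       1314
add column amount_x4_x10 = t['amount_x4'] * 10:
  client  amount   purpose  amount_x4  amount_x3  amount_x4_x10
8   Hana       5       biz         20         15            200
9    Pia     438  personal       1752       1314          17520

200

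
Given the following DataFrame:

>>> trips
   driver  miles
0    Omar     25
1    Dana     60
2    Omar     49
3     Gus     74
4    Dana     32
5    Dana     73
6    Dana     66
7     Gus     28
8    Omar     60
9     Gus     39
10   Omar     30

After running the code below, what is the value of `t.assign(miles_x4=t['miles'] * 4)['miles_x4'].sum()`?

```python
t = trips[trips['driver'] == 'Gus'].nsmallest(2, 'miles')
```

filter rows where driver == 'Gus':
  driver  miles
3    Gus     74
7    Gus     28
9    Gus     39
take 2 rows with smallest miles:
  driver  miles
7    Gus     28
9    Gus     39
add column miles_x4 = t['miles'] * 4:
  driver  miles  miles_x4
7    Gus     28       112
9    Gus     39       156
So sum() = 268.

268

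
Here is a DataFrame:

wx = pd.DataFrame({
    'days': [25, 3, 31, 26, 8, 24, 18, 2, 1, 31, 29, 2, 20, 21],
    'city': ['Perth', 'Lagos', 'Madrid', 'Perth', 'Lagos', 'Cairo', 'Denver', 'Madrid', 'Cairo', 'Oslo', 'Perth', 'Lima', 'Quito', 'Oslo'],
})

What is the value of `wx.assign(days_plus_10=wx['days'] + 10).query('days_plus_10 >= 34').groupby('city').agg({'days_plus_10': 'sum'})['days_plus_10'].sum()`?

add column days_plus_10 = wx['days'] + 10:
    days    city  days_plus_10
0     25   Perth            35
1      3   Lagos            13
2     31  Madrid            41
3     26   Perth            36
4      8   Lagos            18
5     24   Cairo            34
6     18  Denver            28
7      2  Madrid            12
8      1   Cairo            11
9     31    Oslo            41
10    29   Perth            39
11     2    Lima            12
12    20   Quito            30
13    21    Oslo            31
filter rows where days_plus_10 >= 34:
    days    city  days_plus_10
0     25   Perth            35
2     31  Madrid            41
3     26   Perth            36
5     24   Cairo            34
9     31    Oslo            41
10    29   Perth            39
group by city, sum of days_plus_10:
        days_plus_10
city                
Cairo             34
Madrid            41
Oslo              41
Perth            110
Taking the sum of column 'days_plus_10' gives 226.

226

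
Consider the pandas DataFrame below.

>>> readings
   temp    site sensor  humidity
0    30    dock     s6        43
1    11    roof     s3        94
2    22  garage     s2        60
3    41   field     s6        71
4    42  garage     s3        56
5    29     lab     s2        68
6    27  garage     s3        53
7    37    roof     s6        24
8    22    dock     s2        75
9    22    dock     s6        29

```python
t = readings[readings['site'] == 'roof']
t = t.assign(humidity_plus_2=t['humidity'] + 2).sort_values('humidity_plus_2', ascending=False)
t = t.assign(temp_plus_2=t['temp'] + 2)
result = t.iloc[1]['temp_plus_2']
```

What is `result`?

filter rows where site == 'roof':
   temp  site sensor  humidity
1    11  roof     s3        94
7    37  roof     s6        24
add column humidity_plus_2 = t['humidity'] + 2:
   temp  site sensor  humidity  humidity_plus_2
1    11  roof     s3        94               96
7    37  roof     s6        24               26
sort by humidity_plus_2 descending:
   temp  site sensor  humidity  humidity_plus_2
1    11  roof     s3        94               96
7    37  roof     s6        24               26
add column temp_plus_2 = t['temp'] + 2:
   temp  site sensor  humidity  humidity_plus_2  temp_plus_2
1    11  roof     s3        94               96           13
7    37  roof     s6        24               26           39
Then the value at position 1, column 'temp_plus_2': 39

39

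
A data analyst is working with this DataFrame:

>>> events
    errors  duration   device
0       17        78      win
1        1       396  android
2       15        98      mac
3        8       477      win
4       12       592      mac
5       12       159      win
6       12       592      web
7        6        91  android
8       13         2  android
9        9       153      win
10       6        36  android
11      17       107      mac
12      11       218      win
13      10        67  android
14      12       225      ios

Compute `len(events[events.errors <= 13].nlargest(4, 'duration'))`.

filter rows where errors <= 13:
    errors  duration   device
1        1       396  android
3        8       477      win
4       12       592      mac
5       12       159      win
6       12       592      web
7        6        91  android
8       13         2  android
9        9       153      win
10       6        36  android
12      11       218      win
13      10        67  android
14      12       225      ios
take 4 rows with largest duration:
   errors  duration   device
4      12       592      mac
6      12       592      web
3       8       477      win
1       1       396  android
Reading off the number of rows, we get 4.

4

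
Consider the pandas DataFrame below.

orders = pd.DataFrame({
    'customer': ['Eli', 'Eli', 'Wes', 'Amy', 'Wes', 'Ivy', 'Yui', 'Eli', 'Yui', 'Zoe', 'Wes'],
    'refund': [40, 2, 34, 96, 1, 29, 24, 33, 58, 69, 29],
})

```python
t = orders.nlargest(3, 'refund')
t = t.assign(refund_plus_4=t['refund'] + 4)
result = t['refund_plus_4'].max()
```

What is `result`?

take 3 rows with largest refund:
  customer  refund
3      Amy      96
9      Zoe      69
8      Yui      58
add column refund_plus_4 = t['refund'] + 4:
  customer  refund  refund_plus_4
3      Amy      96            100
9      Zoe      69             73
8      Yui      58             62
Taking the max of column 'refund_plus_4' gives 100.

100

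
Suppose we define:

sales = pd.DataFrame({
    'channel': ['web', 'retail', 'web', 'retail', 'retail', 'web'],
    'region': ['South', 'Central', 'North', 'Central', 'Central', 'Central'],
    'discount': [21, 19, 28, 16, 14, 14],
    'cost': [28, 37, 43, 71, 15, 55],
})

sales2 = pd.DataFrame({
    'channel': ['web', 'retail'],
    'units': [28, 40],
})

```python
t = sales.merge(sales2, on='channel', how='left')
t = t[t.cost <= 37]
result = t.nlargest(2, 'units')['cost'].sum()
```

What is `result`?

52

merge on 'channel' (how='left') → 6 rows:
  channel   region  discount  cost  units
0     web    South        21    28     28
1  retail  Central        19    37     40
2     web    North        28    43     28
3  retail  Central        16    71     40
4  retail  Central        14    15     40
5     web  Central        14    55     28
filter rows where cost <= 37:
  channel   region  discount  cost  units
0     web    South        21    28     28
1  retail  Central        19    37     40
4  retail  Central        14    15     40
take 2 rows with largest units:
  channel   region  discount  cost  units
1  retail  Central        19    37     40
4  retail  Central        14    15     40
Finally, sum of column 'cost' = 52.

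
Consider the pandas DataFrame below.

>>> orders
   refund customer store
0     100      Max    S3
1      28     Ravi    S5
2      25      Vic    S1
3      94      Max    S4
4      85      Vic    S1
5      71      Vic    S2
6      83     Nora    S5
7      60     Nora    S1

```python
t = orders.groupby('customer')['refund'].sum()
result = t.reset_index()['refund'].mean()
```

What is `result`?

group by customer, sum of refund:
customer
Max     194
Nora    143
Ravi     28
Vic     181
Name: refund, dtype: int64
reset_index():
  customer  refund
0      Max     194
1     Nora     143
2     Ravi      28
3      Vic     181

136.5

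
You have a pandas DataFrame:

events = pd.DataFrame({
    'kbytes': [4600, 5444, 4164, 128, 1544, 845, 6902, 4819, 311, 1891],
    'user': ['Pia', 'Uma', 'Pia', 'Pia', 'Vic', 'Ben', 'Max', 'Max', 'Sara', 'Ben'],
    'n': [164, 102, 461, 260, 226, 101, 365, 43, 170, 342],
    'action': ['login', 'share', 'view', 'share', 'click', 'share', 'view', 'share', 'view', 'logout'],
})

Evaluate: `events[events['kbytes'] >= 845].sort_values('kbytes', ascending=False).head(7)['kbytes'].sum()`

filter rows where kbytes >= 845:
   kbytes user    n  action
0    4600  Pia  164   login
1    5444  Uma  102   share
2    4164  Pia  461    view
4    1544  Vic  226   click
5     845  Ben  101   share
6    6902  Max  365    view
7    4819  Max   43   share
9    1891  Ben  342  logout
sort by kbytes descending:
   kbytes user    n  action
6    6902  Max  365    view
1    5444  Uma  102   share
7    4819  Max   43   share
0    4600  Pia  164   login
2    4164  Pia  461    view
9    1891  Ben  342  logout
4    1544  Vic  226   click
5     845  Ben  101   share
take first 7 rows:
   kbytes user    n  action
6    6902  Max  365    view
1    5444  Uma  102   share
7    4819  Max   43   share
0    4600  Pia  164   login
2    4164  Pia  461    view
9    1891  Ben  342  logout
4    1544  Vic  226   click
Reading off the sum of column 'kbytes', we get 29364.

29364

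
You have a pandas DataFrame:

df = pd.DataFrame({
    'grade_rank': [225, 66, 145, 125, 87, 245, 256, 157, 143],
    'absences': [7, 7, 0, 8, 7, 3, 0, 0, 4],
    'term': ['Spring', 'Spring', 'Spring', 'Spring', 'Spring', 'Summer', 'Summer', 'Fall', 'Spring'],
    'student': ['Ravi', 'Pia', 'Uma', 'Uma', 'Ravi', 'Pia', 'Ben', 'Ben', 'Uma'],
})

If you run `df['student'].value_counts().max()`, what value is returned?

value_counts of student:
student
Uma     3
Ravi    2
Pia     2
Ben     2
Name: count, dtype: int64
max of the resulting series → 3

3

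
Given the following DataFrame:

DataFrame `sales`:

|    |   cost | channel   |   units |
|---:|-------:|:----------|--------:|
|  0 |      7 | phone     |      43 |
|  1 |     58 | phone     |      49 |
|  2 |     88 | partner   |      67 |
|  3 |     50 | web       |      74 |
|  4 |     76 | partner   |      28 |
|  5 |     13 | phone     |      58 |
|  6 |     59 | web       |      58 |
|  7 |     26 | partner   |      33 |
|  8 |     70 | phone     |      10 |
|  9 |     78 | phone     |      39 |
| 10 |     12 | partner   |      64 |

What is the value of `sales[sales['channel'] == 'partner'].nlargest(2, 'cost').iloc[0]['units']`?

filter rows where channel == 'partner':
    cost  channel  units
2     88  partner     67
4     76  partner     28
7     26  partner     33
10    12  partner     64
take 2 rows with largest cost:
   cost  channel  units
2    88  partner     67
4    76  partner     28
So iloc[0]['units'] = 67.

67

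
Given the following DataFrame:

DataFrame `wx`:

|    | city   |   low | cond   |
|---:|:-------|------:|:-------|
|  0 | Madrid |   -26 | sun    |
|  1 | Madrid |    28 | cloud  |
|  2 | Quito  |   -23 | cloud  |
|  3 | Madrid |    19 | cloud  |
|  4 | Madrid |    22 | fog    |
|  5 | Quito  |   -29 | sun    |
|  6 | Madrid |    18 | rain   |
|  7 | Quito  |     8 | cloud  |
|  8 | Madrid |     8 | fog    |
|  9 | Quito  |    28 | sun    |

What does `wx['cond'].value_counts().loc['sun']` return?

value_counts of cond:
cond
cloud    4
sun      3
fog      2
rain     1
Name: count, dtype: int64
Reading off the value at index 'sun', we get 3.

3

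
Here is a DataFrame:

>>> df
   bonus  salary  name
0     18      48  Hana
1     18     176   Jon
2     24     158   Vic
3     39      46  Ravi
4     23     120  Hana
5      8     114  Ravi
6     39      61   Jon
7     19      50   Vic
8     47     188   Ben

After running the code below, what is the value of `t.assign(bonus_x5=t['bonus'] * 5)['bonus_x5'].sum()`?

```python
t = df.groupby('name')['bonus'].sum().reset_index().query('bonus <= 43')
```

group by name, sum of bonus:
name
Ben     47
Hana    41
Jon     57
Ravi    47
Vic     43
Name: bonus, dtype: int64
reset_index():
   name  bonus
0   Ben     47
1  Hana     41
2   Jon     57
3  Ravi     47
4   Vic     43
filter rows where bonus <= 43:
   name  bonus
1  Hana     41
4   Vic     43
add column bonus_x5 = t['bonus'] * 5:
   name  bonus  bonus_x5
1  Hana     41       205
4   Vic     43       215
Reading off the sum of column 'bonus_x5', we get 420.

420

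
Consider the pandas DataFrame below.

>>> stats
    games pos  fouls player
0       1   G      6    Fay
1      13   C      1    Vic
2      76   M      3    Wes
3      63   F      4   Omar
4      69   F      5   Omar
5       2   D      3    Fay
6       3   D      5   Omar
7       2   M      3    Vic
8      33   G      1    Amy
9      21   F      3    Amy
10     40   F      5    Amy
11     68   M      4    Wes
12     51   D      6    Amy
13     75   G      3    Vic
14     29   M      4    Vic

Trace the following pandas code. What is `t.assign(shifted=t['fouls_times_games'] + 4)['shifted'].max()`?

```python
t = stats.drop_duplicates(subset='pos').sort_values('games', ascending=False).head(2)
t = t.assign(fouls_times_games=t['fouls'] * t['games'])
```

256

drop duplicate pos (keep=first):
   games pos  fouls player
0      1   G      6    Fay
1     13   C      1    Vic
2     76   M      3    Wes
3     63   F      4   Omar
5      2   D      3    Fay
sort by games descending:
   games pos  fouls player
2     76   M      3    Wes
3     63   F      4   Omar
1     13   C      1    Vic
5      2   D      3    Fay
0      1   G      6    Fay
take first 2 rows:
   games pos  fouls player
2     76   M      3    Wes
3     63   F      4   Omar
add column fouls_times_games = t['fouls'] * t['games']:
   games pos  fouls player  fouls_times_games
2     76   M      3    Wes                228
3     63   F      4   Omar                252
add column shifted = t['fouls_times_games'] + 4:
   games pos  fouls player  fouls_times_games  shifted
2     76   M      3    Wes                228      232
3     63   F      4   Omar                252      256
The max of column 'shifted' is 256.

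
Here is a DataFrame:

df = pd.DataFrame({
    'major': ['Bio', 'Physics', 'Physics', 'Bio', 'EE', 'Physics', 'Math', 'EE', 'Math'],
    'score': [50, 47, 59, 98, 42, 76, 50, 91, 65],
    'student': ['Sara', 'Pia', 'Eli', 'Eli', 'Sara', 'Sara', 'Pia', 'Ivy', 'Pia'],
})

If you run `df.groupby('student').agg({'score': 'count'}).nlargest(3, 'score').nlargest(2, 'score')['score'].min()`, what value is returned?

group by student, count of score:
         score
student       
Eli          2
Ivy          1
Pia          3
Sara         3
take 3 rows with largest score:
         score
student       
Pia          3
Sara         3
Eli          2
take 2 rows with largest score:
         score
student       
Pia          3
Sara         3
Finally, min of column 'score' = 3.

3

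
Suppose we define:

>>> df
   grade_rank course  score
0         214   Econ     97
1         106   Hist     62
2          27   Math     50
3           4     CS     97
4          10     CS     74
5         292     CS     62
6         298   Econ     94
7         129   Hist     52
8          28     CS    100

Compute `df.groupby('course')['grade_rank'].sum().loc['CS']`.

group by course, sum of grade_rank:
course
CS      334
Econ    512
Hist    235
Math     27
Name: grade_rank, dtype: int64
Taking the value at index 'CS' gives 334.

334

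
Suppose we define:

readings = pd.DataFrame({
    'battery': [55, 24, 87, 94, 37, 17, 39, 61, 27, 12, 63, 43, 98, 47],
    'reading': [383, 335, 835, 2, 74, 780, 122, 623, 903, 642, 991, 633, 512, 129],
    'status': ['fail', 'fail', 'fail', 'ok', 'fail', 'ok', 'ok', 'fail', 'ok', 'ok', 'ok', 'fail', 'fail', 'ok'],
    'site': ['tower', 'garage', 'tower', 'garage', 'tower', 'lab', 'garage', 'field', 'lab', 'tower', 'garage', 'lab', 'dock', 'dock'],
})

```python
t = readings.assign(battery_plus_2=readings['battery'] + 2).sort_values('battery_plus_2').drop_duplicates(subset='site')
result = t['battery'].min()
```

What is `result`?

add column battery_plus_2 = readings['battery'] + 2:
    battery  reading status    site  battery_plus_2
0        55      383   fail   tower              57
1        24      335   fail  garage              26
2        87      835   fail   tower              89
3        94        2     ok  garage              96
4        37       74   fail   tower              39
5        17      780     ok     lab              19
6        39      122     ok  garage              41
7        61      623   fail   field              63
8        27      903     ok     lab              29
9        12      642     ok   tower              14
10       63      991     ok  garage              65
11       43      633   fail     lab              45
12       98      512   fail    dock             100
13       47      129     ok    dock              49
sort by battery_plus_2:
    battery  reading status    site  battery_plus_2
9        12      642     ok   tower              14
5        17      780     ok     lab              19
1        24      335   fail  garage              26
8        27      903     ok     lab              29
4        37       74   fail   tower              39
6        39      122     ok  garage              41
11       43      633   fail     lab              45
13       47      129     ok    dock              49
0        55      383   fail   tower              57
7        61      623   fail   field              63
10       63      991     ok  garage              65
2        87      835   fail   tower              89
3        94        2     ok  garage              96
12       98      512   fail    dock             100
drop duplicate site (keep=first):
    battery  reading status    site  battery_plus_2
9        12      642     ok   tower              14
5        17      780     ok     lab              19
1        24      335   fail  garage              26
13       47      129     ok    dock              49
7        61      623   fail   field              63
Hence 12.

12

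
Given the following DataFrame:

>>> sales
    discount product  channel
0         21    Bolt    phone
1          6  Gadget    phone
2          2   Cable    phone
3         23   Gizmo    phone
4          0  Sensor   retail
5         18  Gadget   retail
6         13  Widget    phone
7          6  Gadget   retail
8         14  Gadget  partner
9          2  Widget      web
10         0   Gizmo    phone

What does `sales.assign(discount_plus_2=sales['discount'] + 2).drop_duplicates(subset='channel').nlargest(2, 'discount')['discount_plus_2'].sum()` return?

add column discount_plus_2 = sales['discount'] + 2:
    discount product  channel  discount_plus_2
0         21    Bolt    phone               23
1          6  Gadget    phone                8
2          2   Cable    phone                4
3         23   Gizmo    phone               25
4          0  Sensor   retail                2
5         18  Gadget   retail               20
6         13  Widget    phone               15
7          6  Gadget   retail                8
8         14  Gadget  partner               16
9          2  Widget      web                4
10         0   Gizmo    phone                2
drop duplicate channel (keep=first):
   discount product  channel  discount_plus_2
0        21    Bolt    phone               23
4         0  Sensor   retail                2
8        14  Gadget  partner               16
9         2  Widget      web                4
take 2 rows with largest discount:
   discount product  channel  discount_plus_2
0        21    Bolt    phone               23
8        14  Gadget  partner               16
The sum of column 'discount_plus_2' is 39.

39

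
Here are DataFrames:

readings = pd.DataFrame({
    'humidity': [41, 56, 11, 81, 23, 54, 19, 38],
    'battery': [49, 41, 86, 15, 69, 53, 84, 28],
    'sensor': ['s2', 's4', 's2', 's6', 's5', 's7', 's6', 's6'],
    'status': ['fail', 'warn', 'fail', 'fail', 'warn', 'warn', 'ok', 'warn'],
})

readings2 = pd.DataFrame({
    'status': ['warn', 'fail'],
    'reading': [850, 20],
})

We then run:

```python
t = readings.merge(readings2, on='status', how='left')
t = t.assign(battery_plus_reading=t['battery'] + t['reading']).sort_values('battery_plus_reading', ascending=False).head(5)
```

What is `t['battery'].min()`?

28

merge on 'status' (how='left') → 8 rows:
   humidity  battery sensor status  reading
0        41       49     s2   fail     20.0
1        56       41     s4   warn    850.0
2        11       86     s2   fail     20.0
3        81       15     s6   fail     20.0
4        23       69     s5   warn    850.0
5        54       53     s7   warn    850.0
6        19       84     s6     ok      NaN
7        38       28     s6   warn    850.0
add column battery_plus_reading = t['battery'] + t['reading']:
   humidity  battery sensor status  reading  battery_plus_reading
0        41       49     s2   fail     20.0                  69.0
1        56       41     s4   warn    850.0                 891.0
2        11       86     s2   fail     20.0                 106.0
3        81       15     s6   fail     20.0                  35.0
4        23       69     s5   warn    850.0                 919.0
5        54       53     s7   warn    850.0                 903.0
6        19       84     s6     ok      NaN                   NaN
7        38       28     s6   warn    850.0                 878.0
sort by battery_plus_reading descending:
   humidity  battery sensor status  reading  battery_plus_reading
4        23       69     s5   warn    850.0                 919.0
5        54       53     s7   warn    850.0                 903.0
1        56       41     s4   warn    850.0                 891.0
7        38       28     s6   warn    850.0                 878.0
2        11       86     s2   fail     20.0                 106.0
0        41       49     s2   fail     20.0                  69.0
3        81       15     s6   fail     20.0                  35.0
6        19       84     s6     ok      NaN                   NaN
take first 5 rows:
   humidity  battery sensor status  reading  battery_plus_reading
4        23       69     s5   warn    850.0                 919.0
5        54       53     s7   warn    850.0                 903.0
1        56       41     s4   warn    850.0                 891.0
7        38       28     s6   warn    850.0                 878.0
2        11       86     s2   fail     20.0                 106.0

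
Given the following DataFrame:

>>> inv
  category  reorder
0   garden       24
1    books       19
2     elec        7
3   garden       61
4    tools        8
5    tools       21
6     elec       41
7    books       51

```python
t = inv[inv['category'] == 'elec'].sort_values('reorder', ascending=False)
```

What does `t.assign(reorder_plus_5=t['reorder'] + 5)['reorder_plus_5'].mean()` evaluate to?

filter rows where category == 'elec':
  category  reorder
2     elec        7
6     elec       41
sort by reorder descending:
  category  reorder
6     elec       41
2     elec        7
add column reorder_plus_5 = t['reorder'] + 5:
  category  reorder  reorder_plus_5
6     elec       41              46
2     elec        7              12
The mean of column 'reorder_plus_5' is 29.0.

29.0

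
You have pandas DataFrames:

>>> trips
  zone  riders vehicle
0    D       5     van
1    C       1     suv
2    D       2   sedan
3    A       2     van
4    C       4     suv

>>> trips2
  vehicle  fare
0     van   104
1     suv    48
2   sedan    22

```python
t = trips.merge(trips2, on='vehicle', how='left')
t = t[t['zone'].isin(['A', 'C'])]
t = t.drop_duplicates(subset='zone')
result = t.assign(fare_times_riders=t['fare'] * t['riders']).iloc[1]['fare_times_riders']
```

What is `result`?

208

merge on 'vehicle' (how='left') → 5 rows:
  zone  riders vehicle  fare
0    D       5     van   104
1    C       1     suv    48
2    D       2   sedan    22
3    A       2     van   104
4    C       4     suv    48
filter rows where zone in ['A', 'C']:
  zone  riders vehicle  fare
1    C       1     suv    48
3    A       2     van   104
4    C       4     suv    48
drop duplicate zone (keep=first):
  zone  riders vehicle  fare
1    C       1     suv    48
3    A       2     van   104
add column fare_times_riders = t['fare'] * t['riders']:
  zone  riders vehicle  fare  fare_times_riders
1    C       1     suv    48                 48
3    A       2     van   104                208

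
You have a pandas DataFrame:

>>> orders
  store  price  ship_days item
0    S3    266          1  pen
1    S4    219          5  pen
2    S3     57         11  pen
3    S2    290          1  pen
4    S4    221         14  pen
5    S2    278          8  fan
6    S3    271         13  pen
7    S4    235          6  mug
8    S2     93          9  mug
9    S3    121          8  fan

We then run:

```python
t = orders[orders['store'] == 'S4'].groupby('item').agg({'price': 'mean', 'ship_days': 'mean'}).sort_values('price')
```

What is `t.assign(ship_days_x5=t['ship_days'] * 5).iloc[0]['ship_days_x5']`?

47.5

filter rows where store == 'S4':
  store  price  ship_days item
1    S4    219          5  pen
4    S4    221         14  pen
7    S4    235          6  mug
group by item: mean(price), mean(ship_days):
      price  ship_days
item                  
mug   235.0        6.0
pen   220.0        9.5
sort by price:
      price  ship_days
item                  
pen   220.0        9.5
mug   235.0        6.0
add column ship_days_x5 = t['ship_days'] * 5:
      price  ship_days  ship_days_x5
item                                
pen   220.0        9.5          47.5
mug   235.0        6.0          30.0
Hence 47.5.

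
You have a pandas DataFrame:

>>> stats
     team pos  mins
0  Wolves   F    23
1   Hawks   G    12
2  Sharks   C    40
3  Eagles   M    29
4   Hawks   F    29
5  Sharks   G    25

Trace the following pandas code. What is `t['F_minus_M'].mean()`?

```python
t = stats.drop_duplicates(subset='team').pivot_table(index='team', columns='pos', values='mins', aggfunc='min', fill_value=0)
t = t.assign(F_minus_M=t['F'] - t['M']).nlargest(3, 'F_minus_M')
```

7.66666666667

drop duplicate team (keep=first):
     team pos  mins
0  Wolves   F    23
1   Hawks   G    12
2  Sharks   C    40
3  Eagles   M    29
pivot: rows=team, cols=pos, min(mins):
pos      C   F   G   M
team                  
Eagles   0   0   0  29
Hawks    0   0  12   0
Sharks  40   0   0   0
Wolves   0  23   0   0
add column F_minus_M = t['F'] - t['M']:
pos      C   F   G   M  F_minus_M
team                             
Eagles   0   0   0  29        -29
Hawks    0   0  12   0          0
Sharks  40   0   0   0          0
Wolves   0  23   0   0         23
take 3 rows with largest F_minus_M:
pos      C   F   G  M  F_minus_M
team                            
Wolves   0  23   0  0         23
Hawks    0   0  12  0          0
Sharks  40   0   0  0          0
Taking the mean of column 'F_minus_M' gives 7.66666666667.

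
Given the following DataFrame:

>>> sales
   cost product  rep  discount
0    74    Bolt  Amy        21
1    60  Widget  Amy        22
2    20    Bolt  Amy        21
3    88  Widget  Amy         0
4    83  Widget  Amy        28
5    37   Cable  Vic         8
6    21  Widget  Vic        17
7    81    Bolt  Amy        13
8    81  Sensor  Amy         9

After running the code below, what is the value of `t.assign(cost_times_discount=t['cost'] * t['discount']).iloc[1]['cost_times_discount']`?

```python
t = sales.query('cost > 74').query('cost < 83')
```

filter rows where cost > 74:
   cost product  rep  discount
3    88  Widget  Amy         0
4    83  Widget  Amy        28
7    81    Bolt  Amy        13
8    81  Sensor  Amy         9
filter rows where cost < 83:
   cost product  rep  discount
7    81    Bolt  Amy        13
8    81  Sensor  Amy         9
add column cost_times_discount = t['cost'] * t['discount']:
   cost product  rep  discount  cost_times_discount
7    81    Bolt  Amy        13                 1053
8    81  Sensor  Amy         9                  729
So iloc[1]['cost_times_discount'] = 729.

729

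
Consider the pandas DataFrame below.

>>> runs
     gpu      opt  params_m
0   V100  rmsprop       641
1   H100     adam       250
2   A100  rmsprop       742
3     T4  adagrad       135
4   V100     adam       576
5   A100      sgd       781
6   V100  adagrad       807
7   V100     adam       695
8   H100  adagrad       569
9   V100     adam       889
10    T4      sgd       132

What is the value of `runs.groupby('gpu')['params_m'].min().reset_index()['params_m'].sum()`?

1700

group by gpu, min of params_m:
gpu
A100    742
H100    250
T4      132
V100    576
Name: params_m, dtype: int64
reset_index():
    gpu  params_m
0  A100       742
1  H100       250
2    T4       132
3  V100       576
Then the sum of column 'params_m': 1700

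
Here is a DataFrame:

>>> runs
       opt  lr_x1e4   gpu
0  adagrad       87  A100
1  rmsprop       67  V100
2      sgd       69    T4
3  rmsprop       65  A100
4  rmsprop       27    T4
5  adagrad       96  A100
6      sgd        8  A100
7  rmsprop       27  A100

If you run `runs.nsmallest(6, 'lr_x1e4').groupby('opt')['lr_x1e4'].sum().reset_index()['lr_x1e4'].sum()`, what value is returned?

take 6 rows with smallest lr_x1e4:
       opt  lr_x1e4   gpu
6      sgd        8  A100
4  rmsprop       27    T4
7  rmsprop       27  A100
3  rmsprop       65  A100
1  rmsprop       67  V100
2      sgd       69    T4
group by opt, sum of lr_x1e4:
opt
rmsprop    186
sgd         77
Name: lr_x1e4, dtype: int64
reset_index():
       opt  lr_x1e4
0  rmsprop      186
1      sgd       77
sum of column 'lr_x1e4' → 263

263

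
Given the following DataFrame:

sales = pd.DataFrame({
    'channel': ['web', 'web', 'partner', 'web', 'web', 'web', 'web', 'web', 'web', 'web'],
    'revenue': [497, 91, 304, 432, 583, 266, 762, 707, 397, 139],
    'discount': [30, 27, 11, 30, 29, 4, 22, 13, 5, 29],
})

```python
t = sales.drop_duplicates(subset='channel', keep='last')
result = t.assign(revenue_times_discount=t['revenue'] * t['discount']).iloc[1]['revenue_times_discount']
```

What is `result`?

drop duplicate channel (keep=last):
   channel  revenue  discount
2  partner      304        11
9      web      139        29
add column revenue_times_discount = t['revenue'] * t['discount']:
   channel  revenue  discount  revenue_times_discount
2  partner      304        11                    3344
9      web      139        29                    4031
value at position 1, column 'revenue_times_discount' → 4031

4031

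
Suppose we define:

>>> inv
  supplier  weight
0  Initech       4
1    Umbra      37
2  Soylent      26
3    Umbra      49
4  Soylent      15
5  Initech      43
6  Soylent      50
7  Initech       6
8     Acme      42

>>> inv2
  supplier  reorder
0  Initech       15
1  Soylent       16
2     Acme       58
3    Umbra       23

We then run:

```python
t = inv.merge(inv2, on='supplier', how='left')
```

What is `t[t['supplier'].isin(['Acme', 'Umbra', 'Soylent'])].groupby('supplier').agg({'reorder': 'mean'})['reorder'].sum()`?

merge on 'supplier' (how='left') → 9 rows:
  supplier  weight  reorder
0  Initech       4       15
1    Umbra      37       23
2  Soylent      26       16
3    Umbra      49       23
4  Soylent      15       16
5  Initech      43       15
6  Soylent      50       16
7  Initech       6       15
8     Acme      42       58
filter rows where supplier in ['Acme', 'Umbra', 'Soylent']:
  supplier  weight  reorder
1    Umbra      37       23
2  Soylent      26       16
3    Umbra      49       23
4  Soylent      15       16
6  Soylent      50       16
8     Acme      42       58
group by supplier, mean of reorder:
          reorder
supplier         
Acme         58.0
Soylent      16.0
Umbra        23.0

97.0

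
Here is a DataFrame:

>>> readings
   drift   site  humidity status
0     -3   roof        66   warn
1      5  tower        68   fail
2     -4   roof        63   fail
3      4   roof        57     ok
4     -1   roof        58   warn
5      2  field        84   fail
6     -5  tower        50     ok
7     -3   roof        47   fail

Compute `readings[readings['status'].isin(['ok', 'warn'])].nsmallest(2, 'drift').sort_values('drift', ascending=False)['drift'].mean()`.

filter rows where status in ['ok', 'warn']:
   drift   site  humidity status
0     -3   roof        66   warn
3      4   roof        57     ok
4     -1   roof        58   warn
6     -5  tower        50     ok
take 2 rows with smallest drift:
   drift   site  humidity status
6     -5  tower        50     ok
0     -3   roof        66   warn
sort by drift descending:
   drift   site  humidity status
0     -3   roof        66   warn
6     -5  tower        50     ok

-4.0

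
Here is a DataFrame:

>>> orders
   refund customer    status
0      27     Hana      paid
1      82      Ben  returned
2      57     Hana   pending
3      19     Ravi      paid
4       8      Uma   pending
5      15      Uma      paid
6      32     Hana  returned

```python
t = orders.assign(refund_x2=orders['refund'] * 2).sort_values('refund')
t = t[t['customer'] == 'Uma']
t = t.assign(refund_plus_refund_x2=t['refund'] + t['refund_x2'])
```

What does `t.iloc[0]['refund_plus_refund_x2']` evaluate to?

24

add column refund_x2 = orders['refund'] * 2:
   refund customer    status  refund_x2
0      27     Hana      paid         54
1      82      Ben  returned        164
2      57     Hana   pending        114
3      19     Ravi      paid         38
4       8      Uma   pending         16
5      15      Uma      paid         30
6      32     Hana  returned         64
sort by refund:
   refund customer    status  refund_x2
4       8      Uma   pending         16
5      15      Uma      paid         30
3      19     Ravi      paid         38
0      27     Hana      paid         54
6      32     Hana  returned         64
2      57     Hana   pending        114
1      82      Ben  returned        164
filter rows where customer == 'Uma':
   refund customer   status  refund_x2
4       8      Uma  pending         16
5      15      Uma     paid         30
add column refund_plus_refund_x2 = t['refund'] + t['refund_x2']:
   refund customer   status  refund_x2  refund_plus_refund_x2
4       8      Uma  pending         16                     24
5      15      Uma     paid         30                     45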